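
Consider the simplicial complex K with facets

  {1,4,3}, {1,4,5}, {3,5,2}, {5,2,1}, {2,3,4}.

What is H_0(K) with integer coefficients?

H_0 = Z.

We work with the vertex ordering 1 < 2 < 3 < 4 < 5. The simplices of K, each written with vertices in increasing order, are:

  0-simplices (5): [1], [2], [3], [4], [5]
  1-simplices (10): [1,2], [1,3], [1,4], [1,5], [2,3], [2,4], [2,5], [3,4], [3,5], [4,5]
  2-simplices (5): [1,2,5], [1,3,4], [1,4,5], [2,3,4], [2,3,5]

Hence C_0 ≅ Z^5, C_1 ≅ Z^10, C_2 ≅ Z^5.

The boundary map ∂_1: C_1 → C_0 maps an edge to its endpoints' difference, ∂[p,q] = q − p.
As a 5×10 matrix over Z this has rank 4, with invariant factors (1,1,1,1).

Boundary ∂_2: C_2 → C_1 sends each 2-simplex [p,q,r] to [q,r] − [p,r] + [p,q]. For instance
  ∂[1,2,5] = [2,5] − [1,5] + [1,2],
  ∂[1,4,5] = [4,5] − [1,5] + [1,4].
The resulting 10×5 matrix has rank 5, and its Smith normal form has invariant factors (1,1,1,1,1).

Now H_k = ker ∂_k / im ∂_{k+1}, so:

  H_0: rank C_0 − rank ∂_1 = 5 − 4 = 1, and the invariant factors of ∂_1 are all 1, so H_0 = Z.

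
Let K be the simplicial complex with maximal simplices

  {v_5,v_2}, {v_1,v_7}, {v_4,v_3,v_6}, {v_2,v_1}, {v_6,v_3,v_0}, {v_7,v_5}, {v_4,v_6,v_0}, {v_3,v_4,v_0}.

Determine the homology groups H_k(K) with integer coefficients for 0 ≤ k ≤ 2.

H_0 = Z^2,  H_1 = Z,  H_2 = Z.

We work with the vertex ordering v_0 < v_1 < v_2 < v_3 < v_4 < v_5 < v_6 < v_7. The simplices of K, each written with vertices in increasing order, are:

  0-simplices (8): [v_0], [v_1], [v_2], [v_3], [v_4], [v_5], [v_6], [v_7]
  1-simplices (10): [v_0,v_3], [v_0,v_4], [v_0,v_6], [v_1,v_2], [v_1,v_7], [v_2,v_5], [v_3,v_4], [v_3,v_6], [v_4,v_6], [v_5,v_7]
  2-simplices (4): [v_0,v_3,v_4], [v_0,v_3,v_6], [v_0,v_4,v_6], [v_3,v_4,v_6]

so the chain groups are C_0 ≅ Z^8, C_1 ≅ Z^10, C_2 ≅ Z^4.

∂_1: C_1 → C_0 maps an edge to its endpoints' difference, ∂[p,q] = q − p.
As a 8×10 matrix over Z this has rank 6, with invariant factors (1,1,1,1,1,1).

The boundary map ∂_2: C_2 → C_1 sends each 2-simplex [p,q,r] to [q,r] − [p,r] + [p,q]. For instance
  ∂[v_0,v_3,v_6] = [v_3,v_6] − [v_0,v_6] + [v_0,v_3],
  ∂[v_0,v_4,v_6] = [v_4,v_6] − [v_0,v_6] + [v_0,v_4].
The 10×4 boundary matrix has rank 3 and Smith normal form diag(1,1,1).

Now H_k = ker ∂_k / im ∂_{k+1}, so:

  H_0: rank C_0 − rank ∂_1 = 8 − 6 = 2, and the invariant factors of ∂_1 are all 1, so H_0 = Z^2.
  H_1: rank ker ∂_1 − rank ∂_2 = (10 − 6) − 3 = 1, and the invariant factors of ∂_2 are all 1, so H_1 = Z.
  H_2: rank ker ∂_2 − rank ∂_3 = (4 − 3) − 0 = 1, and there is no ∂_3, so H_2 = Z.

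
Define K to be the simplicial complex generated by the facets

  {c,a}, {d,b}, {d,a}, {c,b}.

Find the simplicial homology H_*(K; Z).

We work with the vertex ordering a < b < c < d. The simplices of K, each written with vertices in increasing order, are:

  0-simplices (4): a, b, c, d
  1-simplices (4): ac, ad, bc, bd

giving chain groups C_0 ≅ Z^4, C_1 ≅ Z^4.

Boundary ∂_1: C_1 → C_0 is given by ∂[p,q] = [q] − [p]. For instance
  ∂ad = d − a.
The 4×4 boundary matrix has rank 3 and Smith normal form diag(1,1,1).

Reading off H_k = ker ∂_k / im ∂_{k+1}:

  H_0: rank C_0 − rank ∂_1 = 4 − 3 = 1, and the invariant factors of ∂_1 are all 1, so H_0 = Z.
  H_1: rank ker ∂_1 − rank ∂_2 = (4 − 3) − 0 = 1, and there is no ∂_2, so H_1 = Z.

As a check, the Euler characteristic is 4 − 4 = 0, which agrees with 1 − 1 = 0.
(K is a triangulation of the circle S^1.)

H_0 = Z,  H_1 = Z.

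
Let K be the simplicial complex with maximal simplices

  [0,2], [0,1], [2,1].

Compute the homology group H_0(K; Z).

Take the total order 0 < 1 < 2 on the vertex set. Then K (dimension 1) consists of the simplices:

  0-simplices (3): [0], [1], [2]
  1-simplices (3): [0,1], [0,2], [1,2]

Hence C_0 ≅ Z^3, C_1 ≅ Z^3.

∂_1: C_1 → C_0 sends each edge [p,q] (with p < q) to q − p. For instance
  ∂[0,1] = [1] − [0].
The 3×3 boundary matrix has rank 2 and Smith normal form diag(1,1).

Now H_k = ker ∂_k / im ∂_{k+1}, so:

  H_0: rank C_0 − rank ∂_1 = 3 − 2 = 1, and the invariant factors of ∂_1 are all 1, so H_0 = Z.

H_0 ≅ Z.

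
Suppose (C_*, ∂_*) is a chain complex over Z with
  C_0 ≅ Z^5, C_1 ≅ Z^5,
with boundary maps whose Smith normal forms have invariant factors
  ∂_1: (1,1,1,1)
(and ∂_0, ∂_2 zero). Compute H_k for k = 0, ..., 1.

H_0 = Z,  H_1 = Z.

H_0: b_0 = 5 − 0 − 4 = 1; torsion from ∂_1 factors > 1: none. So H_0 = Z.
H_1: b_1 = 5 − 4 − 0 = 1; torsion from ∂_2 factors > 1: none. So H_1 = Z.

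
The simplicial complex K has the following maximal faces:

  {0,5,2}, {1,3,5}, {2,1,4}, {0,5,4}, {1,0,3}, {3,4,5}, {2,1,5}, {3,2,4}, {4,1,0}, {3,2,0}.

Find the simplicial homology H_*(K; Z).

Take the total order 0 < 1 < 2 < 3 < 4 < 5 on the vertex set. Then K (dimension 2) consists of the simplices:

  0-simplices (6): [0], [1], [2], [3], [4], [5]
  1-simplices (15): [0,1], [0,2], [0,3], [0,4], [0,5], [1,2], [1,3], [1,4], [1,5], [2,3], [2,4], [2,5], [3,4], [3,5], [4,5]
  2-simplices (10): [0,1,3], [0,1,4], [0,2,3], [0,2,5], [0,4,5], [1,2,4], [1,2,5], [1,3,5], [2,3,4], [3,4,5]

giving chain groups C_0 ≅ Z^6, C_1 ≅ Z^15, C_2 ≅ Z^10.

The boundary map ∂_1: C_1 → C_0 sends each edge [p,q] (with p < q) to q − p. For instance
  ∂[3,5] = [5] − [3].
The resulting 6×15 matrix has rank 5, and its Smith normal form has invariant factors (1,1,1,1,1).

∂_2: C_2 → C_1 acts by ∂[p,q,r] = [q,r] − [p,r] + [p,q]. For instance
  ∂[0,2,5] = [2,5] − [0,5] + [0,2],
  ∂[3,4,5] = [4,5] − [3,5] + [3,4].
The 15×10 boundary matrix has rank 10 and Smith normal form diag(1,1,1,1,1,1,1,1,1,2).

Now H_k = ker ∂_k / im ∂_{k+1}, so:

  H_0: rank C_0 − rank ∂_1 = 6 − 5 = 1, and the invariant factors of ∂_1 are all 1, so H_0 = Z.
  H_1: rank ker ∂_1 − rank ∂_2 = (15 − 5) − 10 = 0, and ∂_2 has invariant factor 2 > 1, so H_1 = Z/2.
  H_2: rank ker ∂_2 − rank ∂_3 = (10 − 10) − 0 = 0, and there is no ∂_3, so H_2 = 0.

As a check, the Euler characteristic is 6 − 15 + 10 = 1, which agrees with 1 − 0 + 0 = 1.
(K is a triangulation of the real projective plane RP^2.)

H_0 ≅ Z,  H_1 ≅ Z/2,  H_2 = 0.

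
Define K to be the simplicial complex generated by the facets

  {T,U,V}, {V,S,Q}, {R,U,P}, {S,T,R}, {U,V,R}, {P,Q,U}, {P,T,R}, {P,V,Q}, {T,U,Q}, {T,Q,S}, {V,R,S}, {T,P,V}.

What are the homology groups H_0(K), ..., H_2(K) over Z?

Take the total order P < Q < R < S < T < U < V on the vertex set. Then K (dimension 2) consists of the simplices:

  0-simplices (7): P, Q, R, S, T, U, V
  1-simplices (18): PQ, PR, PT, PU, PV, QS, QT, QU, QV, RS, RT, RU, RV, ST, SV, TU, TV, UV
  2-simplices (12): PQU, PQV, PRT, PRU, PTV, QST, QSV, QTU, RST, RSV, RUV, TUV

so the chain groups are C_0 ≅ Z^7, C_1 ≅ Z^18, C_2 ≅ Z^12.

∂_1: C_1 → C_0 maps an edge to its endpoints' difference, ∂[p,q] = q − p. For instance
  ∂ST = T − S.
As a 7×18 matrix over Z this has rank 6, with invariant factors (1,1,1,1,1,1).

Boundary ∂_2: C_2 → C_1 acts by ∂[p,q,r] = [q,r] − [p,r] + [p,q]. For instance
  ∂PQV = QV − PV + PQ,
  ∂QSV = SV − QV + QS.
This gives a 18×12 integer matrix of rank 12; reducing to Smith normal form yields diagonal entries (1,1,1,1,1,1,1,1,1,1,1,2).

From H_k ≅ ker(∂_k) / im(∂_{k+1}) we obtain:

  H_0: rank C_0 − rank ∂_1 = 7 − 6 = 1, and the invariant factors of ∂_1 are all 1, so H_0 = Z.
  H_1: rank ker ∂_1 − rank ∂_2 = (18 − 6) − 12 = 0, and ∂_2 has invariant factor 2 > 1, so H_1 = Z/2.
  H_2: rank ker ∂_2 − rank ∂_3 = (12 − 12) − 0 = 0, and there is no ∂_3, so H_2 = 0.

H_0 = Z,  H_1 = Z/2,  H_2 = 0.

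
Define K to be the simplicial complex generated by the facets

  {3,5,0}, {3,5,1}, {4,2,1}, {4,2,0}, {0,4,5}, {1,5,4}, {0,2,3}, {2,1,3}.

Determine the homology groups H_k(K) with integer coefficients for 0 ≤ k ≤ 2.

We work with the vertex ordering 0 < 1 < 2 < 3 < 4 < 5. The simplices of K, each written with vertices in increasing order, are:

  0-simplices (6): [0], [1], [2], [3], [4], [5]
  1-simplices (12): [0,2], [0,3], [0,4], [0,5], [1,2], [1,3], [1,4], [1,5], [2,3], [2,4], [3,5], [4,5]
  2-simplices (8): [0,2,3], [0,2,4], [0,3,5], [0,4,5], [1,2,3], [1,2,4], [1,3,5], [1,4,5]

so the chain groups are C_0 ≅ Z^6, C_1 ≅ Z^12, C_2 ≅ Z^8.

∂_1: C_1 → C_0 maps an edge to its endpoints' difference, ∂[p,q] = q − p. For instance
  ∂[2,4] = [4] − [2].
The 6×12 boundary matrix has rank 5 and Smith normal form diag(1,1,1,1,1).

∂_2: C_2 → C_1 sends each 2-simplex [p,q,r] to [q,r] − [p,r] + [p,q]. For instance
  ∂[0,2,3] = [2,3] − [0,3] + [0,2],
  ∂[1,2,4] = [2,4] − [1,4] + [1,2].
The 12×8 boundary matrix has rank 7 and Smith normal form diag(1,1,1,1,1,1,1).

From H_k ≅ ker(∂_k) / im(∂_{k+1}) we obtain:

  H_0: rank C_0 − rank ∂_1 = 6 − 5 = 1, and the invariant factors of ∂_1 are all 1, so H_0 = Z.
  H_1: rank ker ∂_1 − rank ∂_2 = (12 − 5) − 7 = 0, and the invariant factors of ∂_2 are all 1, so H_1 = 0.
  H_2: rank ker ∂_2 − rank ∂_3 = (8 − 7) − 0 = 1, and there is no ∂_3, so H_2 = Z.

As a check, the Euler characteristic is 6 − 12 + 8 = 2, which agrees with 1 − 0 + 1 = 2.

H_0 = Z,  H_1 = 0,  H_2 = Z.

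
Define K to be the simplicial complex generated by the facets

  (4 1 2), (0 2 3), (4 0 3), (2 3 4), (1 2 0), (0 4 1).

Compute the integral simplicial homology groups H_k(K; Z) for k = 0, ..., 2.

K has 5 vertices, 9 edges, 6 triangles.
rank ∂_0 = 0, rank ∂_1 = 4 ⇒ b_0 = 5 − 0 − 4 = 1; all invariant factors of ∂_1 are 1 so no torsion. So H_0 ≅ Z.
rank ∂_1 = 4, rank ∂_2 = 5 ⇒ b_1 = 9 − 4 − 5 = 0; all invariant factors of ∂_2 are 1 so no torsion. So H_1 ≅ 0.
rank ∂_2 = 5, rank ∂_3 = 0 ⇒ b_2 = 6 − 5 − 0 = 1. So H_2 ≅ Z.

H_0 ≅ Z,  H_1 = 0,  H_2 ≅ Z.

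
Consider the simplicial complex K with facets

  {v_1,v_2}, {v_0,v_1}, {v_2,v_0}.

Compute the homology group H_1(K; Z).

Take the total order v_0 < v_1 < v_2 on the vertex set. Then K (dimension 1) consists of the simplices:

  0-simplices (3): [v_0], [v_1], [v_2]
  1-simplices (3): [v_0,v_1], [v_0,v_2], [v_1,v_2]

Hence C_0 ≅ Z^3, C_1 ≅ Z^3.

∂_1: C_1 → C_0 sends each edge [p,q] (with p < q) to q − p. For instance
  ∂[v_1,v_2] = [v_2] − [v_1].
The 3×3 boundary matrix has rank 2 and Smith normal form diag(1,1).

Now H_k = ker ∂_k / im ∂_{k+1}, so:

  H_1: rank ker ∂_1 − rank ∂_2 = (3 − 2) − 0 = 1, and there is no ∂_2, so H_1 ≅ Z.

H_1 = Z.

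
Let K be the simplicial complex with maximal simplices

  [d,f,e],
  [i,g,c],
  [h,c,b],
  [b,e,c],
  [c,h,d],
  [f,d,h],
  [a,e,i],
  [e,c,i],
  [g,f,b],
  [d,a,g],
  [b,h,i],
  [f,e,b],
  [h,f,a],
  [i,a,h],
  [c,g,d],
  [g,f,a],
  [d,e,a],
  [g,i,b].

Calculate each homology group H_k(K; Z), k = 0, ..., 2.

K has 9 vertices, 27 edges, 18 triangles.
rank ∂_0 = 0, rank ∂_1 = 8 ⇒ b_0 = 9 − 0 − 8 = 1; all invariant factors of ∂_1 are 1 so no torsion. So H_0 = Z.
rank ∂_1 = 8, rank ∂_2 = 18 ⇒ b_1 = 27 − 8 − 18 = 1; ∂_2 has invariant factor(s) [2] giving torsion. So H_1 = Z ⊕ Z/2.
rank ∂_2 = 18, rank ∂_3 = 0 ⇒ b_2 = 18 − 18 − 0 = 0. So H_2 = 0.

H_0 ≅ Z,  H_1 ≅ Z ⊕ Z/2,  H_2 = 0.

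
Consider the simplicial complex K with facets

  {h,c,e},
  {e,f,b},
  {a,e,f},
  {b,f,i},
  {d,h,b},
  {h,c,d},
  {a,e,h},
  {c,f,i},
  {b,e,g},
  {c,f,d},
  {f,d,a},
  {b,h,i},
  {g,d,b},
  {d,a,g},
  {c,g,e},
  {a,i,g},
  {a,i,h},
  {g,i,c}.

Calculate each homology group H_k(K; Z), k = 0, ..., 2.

We work with the vertex ordering a < b < c < d < e < f < g < h < i. The simplices of K, each written with vertices in increasing order, are:

  0-simplices (9): a, b, c, d, e, f, g, h, i
  1-simplices (27): ad, ae, af, ag, ah, ai, bd, be, bf, bg, bh, bi, cd, ce, cf, cg, ch, ci, df, dg, dh, ef, eg, eh, fi, gi, hi
  2-simplices (18): adf, adg, aef, aeh, agi, ahi, bdg, bdh, bef, beg, bfi, bhi, cdf, cdh, ceg, ceh, cfi, cgi

Hence C_0 ≅ Z^9, C_1 ≅ Z^27, C_2 ≅ Z^18.

Boundary ∂_1: C_1 → C_0 maps an edge to its endpoints' difference, ∂[p,q] = q − p. For instance
  ∂ci = i − c.
The resulting 9×27 matrix has rank 8, and its Smith normal form has invariant factors (1,1,1,1,1,1,1,1).

The boundary map ∂_2: C_2 → C_1 sends each 2-simplex [p,q,r] to [q,r] − [p,r] + [p,q]. For instance
  ∂ceg = eg − cg + ce,
  ∂cgi = gi − ci + cg.
As a 27×18 matrix over Z this has rank 17, with invariant factors (1,1,1,1,1,1,1,1,1,1,1,1,1,1,1,1,1).

Reading off H_k = ker ∂_k / im ∂_{k+1}:

  H_0: rank C_0 − rank ∂_1 = 9 − 8 = 1, and the invariant factors of ∂_1 are all 1, so H_0 ≅ Z.
  H_1: rank ker ∂_1 − rank ∂_2 = (27 − 8) − 17 = 2, and the invariant factors of ∂_2 are all 1, so H_1 ≅ Z^2.
  H_2: rank ker ∂_2 − rank ∂_3 = (18 − 17) − 0 = 1, and there is no ∂_3, so H_2 ≅ Z.

(K is a triangulation of the torus T^2.)

H_0 = Z,  H_1 = Z^2,  H_2 = Z.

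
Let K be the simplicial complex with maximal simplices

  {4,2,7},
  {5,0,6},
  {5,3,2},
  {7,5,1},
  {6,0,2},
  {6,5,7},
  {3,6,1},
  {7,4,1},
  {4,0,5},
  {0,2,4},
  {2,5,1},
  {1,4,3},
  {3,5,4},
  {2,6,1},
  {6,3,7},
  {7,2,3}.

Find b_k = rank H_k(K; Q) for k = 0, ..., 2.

b_0 = 1, b_1 = 2, b_2 = 1.

Take the total order 0 < 1 < 2 < 3 < 4 < 5 < 6 < 7 on the vertex set. Then K (dimension 2) consists of the simplices:

  0-simplices (8): [0], [1], [2], [3], [4], [5], [6], [7]
  1-simplices (24): (24 of them)
  2-simplices (16): [0,2,4], [0,2,6], [0,4,5], [0,5,6], [1,2,5], [1,2,6], [1,3,4], [1,3,6], [1,4,7], [1,5,7], [2,3,5], [2,3,7], [2,4,7], [3,4,5], [3,6,7], [5,6,7]

so the chain groups are C_0 ≅ Z^8, C_1 ≅ Z^24, C_2 ≅ Z^16.

Boundary ∂_1: C_1 → C_0 is given by ∂[p,q] = [q] − [p].
This gives a 8×24 integer matrix of rank 7; reducing to Smith normal form yields diagonal entries (1,1,1,1,1,1,1).

∂_2: C_2 → C_1 sends each 2-simplex [p,q,r] to [q,r] − [p,r] + [p,q]. For instance
  ∂[3,4,5] = [4,5] − [3,5] + [3,4],
  ∂[1,2,6] = [2,6] − [1,6] + [1,2].
The resulting 24×16 matrix has rank 15, and its Smith normal form has invariant factors (1,1,1,1,1,1,1,1,1,1,1,1,1,1,1).

From H_k ≅ ker(∂_k) / im(∂_{k+1}) we obtain:

  H_0: rank C_0 − rank ∂_1 = 8 − 7 = 1, and the invariant factors of ∂_1 are all 1, so H_0 = Z.
  H_1: rank ker ∂_1 − rank ∂_2 = (24 − 7) − 15 = 2, and the invariant factors of ∂_2 are all 1, so H_1 = Z^2.
  H_2: rank ker ∂_2 − rank ∂_3 = (16 − 15) − 0 = 1, and there is no ∂_3, so H_2 = Z.

Hence the Betti numbers are b_0 = 1, b_1 = 2, b_2 = 1.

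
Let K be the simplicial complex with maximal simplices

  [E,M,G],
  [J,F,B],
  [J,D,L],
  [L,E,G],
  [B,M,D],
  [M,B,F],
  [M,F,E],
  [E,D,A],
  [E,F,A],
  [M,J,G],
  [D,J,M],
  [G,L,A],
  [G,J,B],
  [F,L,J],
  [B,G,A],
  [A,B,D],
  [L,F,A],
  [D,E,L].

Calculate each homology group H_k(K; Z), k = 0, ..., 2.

H_0 = Z,  H_1 = Z ⊕ Z/2,  H_2 = 0.

Order the vertices as A < B < D < E < F < G < J < L < M. Listing each simplex with vertices in this order, K has dimension 2 with simplices:

  0-simplices (9): A, B, D, E, F, G, J, L, M
  1-simplices (27): AB, AD, AE, AF, AG, AL, BD, BF, BG, BJ, BM, DE, DJ, DL, DM, EF, EG, EL, EM, FJ, FL, FM, GJ, GL, GM, JL, JM
  2-simplices (18): ABD, ABG, ADE, AEF, AFL, AGL, BDM, BFJ, BFM, BGJ, DEL, DJL, DJM, EFM, EGL, EGM, FJL, GJM

Hence C_0 ≅ Z^9, C_1 ≅ Z^27, C_2 ≅ Z^18.

∂_1: C_1 → C_0 maps an edge to its endpoints' difference, ∂[p,q] = q − p.
The 9×27 boundary matrix has rank 8 and Smith normal form diag(1,1,1,1,1,1,1,1).

Boundary ∂_2: C_2 → C_1 sends each 2-simplex [p,q,r] to [q,r] − [p,r] + [p,q]. For instance
  ∂ADE = DE − AE + AD,
  ∂BDM = DM − BM + BD.
This gives a 27×18 integer matrix of rank 18; reducing to Smith normal form yields diagonal entries (1,1,1,1,1,1,1,1,1,1,1,1,1,1,1,1,1,2).

Now H_k = ker ∂_k / im ∂_{k+1}, so:

  H_0: rank C_0 − rank ∂_1 = 9 − 8 = 1, and the invariant factors of ∂_1 are all 1, so H_0 = Z.
  H_1: rank ker ∂_1 − rank ∂_2 = (27 − 8) − 18 = 1, and ∂_2 has invariant factor 2 > 1, so H_1 = Z ⊕ Z/2.
  H_2: rank ker ∂_2 − rank ∂_3 = (18 − 18) − 0 = 0, and there is no ∂_3, so H_2 = 0.

(K is a triangulation of the Klein bottle.)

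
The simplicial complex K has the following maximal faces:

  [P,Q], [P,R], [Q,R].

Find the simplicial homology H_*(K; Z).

H_0 = Z,  H_1 = Z.

K has 3 vertices, 3 edges.
rank ∂_0 = 0, rank ∂_1 = 2 ⇒ b_0 = 3 − 0 − 2 = 1; all invariant factors of ∂_1 are 1 so no torsion. So H_0 = Z.
rank ∂_1 = 2, rank ∂_2 = 0 ⇒ b_1 = 3 − 2 − 0 = 1. So H_1 = Z.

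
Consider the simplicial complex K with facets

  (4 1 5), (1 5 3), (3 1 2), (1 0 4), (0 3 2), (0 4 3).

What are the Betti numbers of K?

We work with the vertex ordering 0 < 1 < 2 < 3 < 4 < 5. The simplices of K, each written with vertices in increasing order, are:

  0-simplices (6): [0], [1], [2], [3], [4], [5]
  1-simplices (12): [0,1], [0,2], [0,3], [0,4], [1,2], [1,3], [1,4], [1,5], [2,3], [3,4], [3,5], [4,5]
  2-simplices (6): [0,1,4], [0,2,3], [0,3,4], [1,2,3], [1,3,5], [1,4,5]

Hence C_0 ≅ Z^6, C_1 ≅ Z^12, C_2 ≅ Z^6.

Boundary ∂_1: C_1 → C_0 sends each edge [p,q] (with p < q) to q − p. For instance
  ∂[0,2] = [2] − [0].
The 6×12 boundary matrix has rank 5 and Smith normal form diag(1,1,1,1,1).

Boundary ∂_2: C_2 → C_1 sends each 2-simplex [p,q,r] to [q,r] − [p,r] + [p,q]. For instance
  ∂[1,4,5] = [4,5] − [1,5] + [1,4],
  ∂[1,2,3] = [2,3] − [1,3] + [1,2].
This gives a 12×6 integer matrix of rank 6; reducing to Smith normal form yields diagonal entries (1,1,1,1,1,1).

Computing H_k = (kernel of ∂_k) / (image of ∂_{k+1}):

  H_0: rank C_0 − rank ∂_1 = 6 − 5 = 1, and the invariant factors of ∂_1 are all 1, so H_0 = Z.
  H_1: rank ker ∂_1 − rank ∂_2 = (12 − 5) − 6 = 1, and the invariant factors of ∂_2 are all 1, so H_1 = Z.
  H_2: rank ker ∂_2 − rank ∂_3 = (6 − 6) − 0 = 0, and there is no ∂_3, so H_2 = 0.

Hence the Betti numbers are b_0 = 1, b_1 = 1, b_2 = 0.

b_0 = 1, b_1 = 1, b_2 = 0.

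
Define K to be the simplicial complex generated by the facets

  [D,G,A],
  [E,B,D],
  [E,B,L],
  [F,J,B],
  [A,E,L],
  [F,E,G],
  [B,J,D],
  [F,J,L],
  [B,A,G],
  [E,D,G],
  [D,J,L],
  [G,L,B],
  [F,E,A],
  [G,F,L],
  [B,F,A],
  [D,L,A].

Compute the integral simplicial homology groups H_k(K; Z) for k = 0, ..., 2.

H_0 ≅ Z,  H_1 ≅ Z^2,  H_2 ≅ Z.

We work with the vertex ordering A < B < D < E < F < G < J < L. The simplices of K, each written with vertices in increasing order, are:

  0-simplices (8): A, B, D, E, F, G, J, L
  1-simplices (24): AB, AD, AE, AF, AG, AL, BD, BE, BF, BG, BJ, BL, DE, DG, DJ, DL, EF, EG, EL, FG, FJ, FL, GL, JL
  2-simplices (16): ABF, ABG, ADG, ADL, AEF, AEL, BDE, BDJ, BEL, BFJ, BGL, DEG, DJL, EFG, FGL, FJL

Hence C_0 ≅ Z^8, C_1 ≅ Z^24, C_2 ≅ Z^16.

Boundary ∂_1: C_1 → C_0 maps an edge to its endpoints' difference, ∂[p,q] = q − p. For instance
  ∂AB = B − A.
The 8×24 boundary matrix has rank 7 and Smith normal form diag(1,1,1,1,1,1,1).

Boundary ∂_2: C_2 → C_1 maps a triangle to the signed sum of its edges. For instance
  ∂ADG = DG − AG + AD,
  ∂ABG = BG − AG + AB.
The resulting 24×16 matrix has rank 15, and its Smith normal form has invariant factors (1,1,1,1,1,1,1,1,1,1,1,1,1,1,1).

Reading off H_k = ker ∂_k / im ∂_{k+1}:

  H_0: rank C_0 − rank ∂_1 = 8 − 7 = 1, and the invariant factors of ∂_1 are all 1, so H_0 = Z.
  H_1: rank ker ∂_1 − rank ∂_2 = (24 − 7) − 15 = 2, and the invariant factors of ∂_2 are all 1, so H_1 = Z^2.
  H_2: rank ker ∂_2 − rank ∂_3 = (16 − 15) − 0 = 1, and there is no ∂_3, so H_2 = Z.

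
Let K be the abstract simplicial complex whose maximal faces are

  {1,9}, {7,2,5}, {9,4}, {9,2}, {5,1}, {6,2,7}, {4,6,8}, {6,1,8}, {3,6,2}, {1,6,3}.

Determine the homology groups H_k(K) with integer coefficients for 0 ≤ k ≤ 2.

We work with the vertex ordering 1 < 2 < 3 < 4 < 5 < 6 < 7 < 8 < 9. The simplices of K, each written with vertices in increasing order, are:

  0-simplices (9): [1], [2], [3], [4], [5], [6], [7], [8], [9]
  1-simplices (17): [1,3], [1,5], [1,6], [1,8], [1,9], [2,3], [2,5], [2,6], [2,7], [2,9], [3,6], [4,6], [4,8], [4,9], [5,7], [6,7], [6,8]
  2-simplices (6): [1,3,6], [1,6,8], [2,3,6], [2,5,7], [2,6,7], [4,6,8]

Hence C_0 ≅ Z^9, C_1 ≅ Z^17, C_2 ≅ Z^6.

∂_1: C_1 → C_0 maps an edge to its endpoints' difference, ∂[p,q] = q − p.
This gives a 9×17 integer matrix of rank 8; reducing to Smith normal form yields diagonal entries (1,1,1,1,1,1,1,1).

Boundary ∂_2: C_2 → C_1 sends each 2-simplex [p,q,r] to [q,r] − [p,r] + [p,q]. For instance
  ∂[2,3,6] = [3,6] − [2,6] + [2,3],
  ∂[2,6,7] = [6,7] − [2,7] + [2,6].
The 17×6 boundary matrix has rank 6 and Smith normal form diag(1,1,1,1,1,1).

Computing H_k = (kernel of ∂_k) / (image of ∂_{k+1}):

  H_0: rank C_0 − rank ∂_1 = 9 − 8 = 1, and the invariant factors of ∂_1 are all 1, so H_0 ≅ Z.
  H_1: rank ker ∂_1 − rank ∂_2 = (17 − 8) − 6 = 3, and the invariant factors of ∂_2 are all 1, so H_1 ≅ Z^3.
  H_2: rank ker ∂_2 − rank ∂_3 = (6 − 6) − 0 = 0, and there is no ∂_3, so H_2 ≅ 0.

H_0 = Z,  H_1 = Z^3,  H_2 = 0.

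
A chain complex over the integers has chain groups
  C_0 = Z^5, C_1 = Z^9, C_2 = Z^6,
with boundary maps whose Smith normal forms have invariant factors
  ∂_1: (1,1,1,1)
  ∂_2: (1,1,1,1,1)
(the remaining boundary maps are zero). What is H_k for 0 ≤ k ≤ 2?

H_0: b_0 = 5 − 0 − 4 = 1; torsion from ∂_1 factors > 1: none. So H_0 ≅ Z.
H_1: b_1 = 9 − 4 − 5 = 0; torsion from ∂_2 factors > 1: none. So H_1 ≅ 0.
H_2: b_2 = 6 − 5 − 0 = 1; torsion from ∂_3 factors > 1: none. So H_2 ≅ Z.

H_0 ≅ Z,  H_1 = 0,  H_2 ≅ Z.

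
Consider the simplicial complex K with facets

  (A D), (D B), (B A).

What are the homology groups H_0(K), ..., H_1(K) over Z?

H_0 = Z,  H_1 = Z.

K has 3 vertices, 3 edges.
rank ∂_0 = 0, rank ∂_1 = 2 ⇒ b_0 = 3 − 0 − 2 = 1; all invariant factors of ∂_1 are 1 so no torsion. So H_0 ≅ Z.
rank ∂_1 = 2, rank ∂_2 = 0 ⇒ b_1 = 3 − 2 − 0 = 1. So H_1 ≅ Z.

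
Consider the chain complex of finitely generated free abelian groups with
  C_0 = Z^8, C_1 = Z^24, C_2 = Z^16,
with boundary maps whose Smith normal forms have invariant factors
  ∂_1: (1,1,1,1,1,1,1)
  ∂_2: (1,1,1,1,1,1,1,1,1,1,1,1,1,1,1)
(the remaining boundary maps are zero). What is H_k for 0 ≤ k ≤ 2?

H_0 = Z,  H_1 = Z^2,  H_2 = Z.

H_0: b_0 = 8 − 0 − 7 = 1; torsion from ∂_1 factors > 1: none. So H_0 = Z.
H_1: b_1 = 24 − 7 − 15 = 2; torsion from ∂_2 factors > 1: none. So H_1 = Z^2.
H_2: b_2 = 16 − 15 − 0 = 1; torsion from ∂_3 factors > 1: none. So H_2 = Z.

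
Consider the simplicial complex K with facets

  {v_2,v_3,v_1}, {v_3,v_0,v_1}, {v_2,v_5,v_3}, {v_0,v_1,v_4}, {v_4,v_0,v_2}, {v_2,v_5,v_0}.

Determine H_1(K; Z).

Take the total order v_0 < v_1 < v_2 < v_3 < v_4 < v_5 on the vertex set. Then K (dimension 2) consists of the simplices:

  0-simplices (6): [v_0], [v_1], [v_2], [v_3], [v_4], [v_5]
  1-simplices (12): [v_0,v_1], [v_0,v_2], [v_0,v_3], [v_0,v_4], [v_0,v_5], [v_1,v_2], [v_1,v_3], [v_1,v_4], [v_2,v_3], [v_2,v_4], [v_2,v_5], [v_3,v_5]
  2-simplices (6): [v_0,v_1,v_3], [v_0,v_1,v_4], [v_0,v_2,v_4], [v_0,v_2,v_5], [v_1,v_2,v_3], [v_2,v_3,v_5]

so the chain groups are C_0 ≅ Z^6, C_1 ≅ Z^12, C_2 ≅ Z^6.

Boundary ∂_1: C_1 → C_0 maps an edge to its endpoints' difference, ∂[p,q] = q − p. For instance
  ∂[v_2,v_4] = [v_4] − [v_2].
This gives a 6×12 integer matrix of rank 5; reducing to Smith normal form yields diagonal entries (1,1,1,1,1).

Boundary ∂_2: C_2 → C_1 maps a triangle to the signed sum of its edges. For instance
  ∂[v_1,v_2,v_3] = [v_2,v_3] − [v_1,v_3] + [v_1,v_2],
  ∂[v_0,v_2,v_5] = [v_2,v_5] − [v_0,v_5] + [v_0,v_2].
This gives a 12×6 integer matrix of rank 6; reducing to Smith normal form yields diagonal entries (1,1,1,1,1,1).

Computing H_k = (kernel of ∂_k) / (image of ∂_{k+1}):

  H_1: rank ker ∂_1 − rank ∂_2 = (12 − 5) − 6 = 1, and the invariant factors of ∂_2 are all 1, so H_1 = Z.

H_1 ≅ Z.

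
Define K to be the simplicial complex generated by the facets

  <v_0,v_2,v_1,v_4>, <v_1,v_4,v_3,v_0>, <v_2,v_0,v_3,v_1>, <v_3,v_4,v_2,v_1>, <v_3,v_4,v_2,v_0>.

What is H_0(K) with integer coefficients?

Fix the vertex order v_0 < v_1 < v_2 < v_3 < v_4 and write every simplex with vertices in increasing order. Then dim K = 3 and the simplices of K are:

  0-simplices (5): [v_0], [v_1], [v_2], [v_3], [v_4]
  1-simplices (10): [v_0,v_1], [v_0,v_2], [v_0,v_3], [v_0,v_4], [v_1,v_2], [v_1,v_3], [v_1,v_4], [v_2,v_3], [v_2,v_4], [v_3,v_4]
  2-simplices (10): [v_0,v_1,v_2], [v_0,v_1,v_3], [v_0,v_1,v_4], [v_0,v_2,v_3], [v_0,v_2,v_4], [v_0,v_3,v_4], [v_1,v_2,v_3], [v_1,v_2,v_4], [v_1,v_3,v_4], [v_2,v_3,v_4]
  3-simplices (5): [v_0,v_1,v_2,v_3], [v_0,v_1,v_2,v_4], [v_0,v_1,v_3,v_4], [v_0,v_2,v_3,v_4], [v_1,v_2,v_3,v_4]

so the chain groups are C_0 ≅ Z^5, C_1 ≅ Z^10, C_2 ≅ Z^10, C_3 ≅ Z^5.

∂_1: C_1 → C_0 sends each edge [p,q] (with p < q) to q − p.
As a 5×10 matrix over Z this has rank 4, with invariant factors (1,1,1,1).

∂_2: C_2 → C_1 sends each 2-simplex [p,q,r] to [q,r] − [p,r] + [p,q]. For instance
  ∂[v_0,v_2,v_3] = [v_2,v_3] − [v_0,v_3] + [v_0,v_2],
  ∂[v_0,v_1,v_2] = [v_1,v_2] − [v_0,v_2] + [v_0,v_1].
As a 10×10 matrix over Z this has rank 6, with invariant factors (1,1,1,1,1,1).

The boundary map ∂_3: C_3 → C_2 sends each 3-simplex σ to the alternating sum Σ_i (−1)^i (σ with its i-th vertex removed). For instance
  ∂[v_0,v_2,v_3,v_4] = [v_2,v_3,v_4] − [v_0,v_3,v_4] + [v_0,v_2,v_4] − [v_0,v_2,v_3],
  ∂[v_1,v_2,v_3,v_4] = [v_2,v_3,v_4] − [v_1,v_3,v_4] + [v_1,v_2,v_4] − [v_1,v_2,v_3].
The resulting 10×5 matrix has rank 4, and its Smith normal form has invariant factors (1,1,1,1).

Now H_k = ker ∂_k / im ∂_{k+1}, so:

  H_0: rank C_0 − rank ∂_1 = 5 − 4 = 1, and the invariant factors of ∂_1 are all 1, so H_0 ≅ Z.

H_0 ≅ Z.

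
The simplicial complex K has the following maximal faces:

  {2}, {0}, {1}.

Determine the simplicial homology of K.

Order the vertices as 0 < 1 < 2. Listing each simplex with vertices in this order, K has dimension 0 with simplices:

  0-simplices (3): [0], [1], [2]

giving chain groups C_0 ≅ Z^3.

Computing H_k = (kernel of ∂_k) / (image of ∂_{k+1}):

  H_0: rank C_0 − rank ∂_1 = 3 − 0 = 3, and there is no ∂_1, so H_0 ≅ Z^3.

(K is a triangulation of a set of 3 points.)

H_0 = Z^3.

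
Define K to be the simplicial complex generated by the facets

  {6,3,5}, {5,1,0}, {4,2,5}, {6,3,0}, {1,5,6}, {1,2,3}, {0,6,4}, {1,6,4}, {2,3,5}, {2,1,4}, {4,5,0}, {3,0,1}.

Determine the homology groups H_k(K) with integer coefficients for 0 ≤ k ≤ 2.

H_0 ≅ Z,  H_1 ≅ Z/2,  H_2 = 0.

K has 7 vertices, 18 edges, 12 triangles.
rank ∂_0 = 0, rank ∂_1 = 6 ⇒ b_0 = 7 − 0 − 6 = 1; all invariant factors of ∂_1 are 1 so no torsion. So H_0 ≅ Z.
rank ∂_1 = 6, rank ∂_2 = 12 ⇒ b_1 = 18 − 6 − 12 = 0; ∂_2 has invariant factor(s) [2] giving torsion. So H_1 ≅ Z/2.
rank ∂_2 = 12, rank ∂_3 = 0 ⇒ b_2 = 12 − 12 − 0 = 0. So H_2 ≅ 0.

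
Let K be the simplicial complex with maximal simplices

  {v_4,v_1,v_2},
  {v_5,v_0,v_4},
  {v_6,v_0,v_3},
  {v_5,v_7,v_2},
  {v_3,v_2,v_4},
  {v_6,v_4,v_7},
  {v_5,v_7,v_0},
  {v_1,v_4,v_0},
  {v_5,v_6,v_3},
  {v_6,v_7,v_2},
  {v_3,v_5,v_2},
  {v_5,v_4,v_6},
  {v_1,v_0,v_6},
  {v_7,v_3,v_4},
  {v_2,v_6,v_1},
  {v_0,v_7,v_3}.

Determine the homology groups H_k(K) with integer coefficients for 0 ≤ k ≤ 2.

H_0 = Z,  H_1 = Z^2,  H_2 = Z.

Order the vertices as v_0 < v_1 < v_2 < v_3 < v_4 < v_5 < v_6 < v_7. Listing each simplex with vertices in this order, K has dimension 2 with simplices:

  0-simplices (8): [v_0], [v_1], [v_2], [v_3], [v_4], [v_5], [v_6], [v_7]
  1-simplices (24): (24 of them)
  2-simplices (16): (16 of them)

giving chain groups C_0 ≅ Z^8, C_1 ≅ Z^24, C_2 ≅ Z^16.

Boundary ∂_1: C_1 → C_0 maps an edge to its endpoints' difference, ∂[p,q] = q − p.
The resulting 8×24 matrix has rank 7, and its Smith normal form has invariant factors (1,1,1,1,1,1,1).

∂_2: C_2 → C_1 acts by ∂[p,q,r] = [q,r] − [p,r] + [p,q]. For instance
  ∂[v_3,v_4,v_7] = [v_4,v_7] − [v_3,v_7] + [v_3,v_4],
  ∂[v_2,v_3,v_5] = [v_3,v_5] − [v_2,v_5] + [v_2,v_3].
This gives a 24×16 integer matrix of rank 15; reducing to Smith normal form yields diagonal entries (1,1,1,1,1,1,1,1,1,1,1,1,1,1,1).

From H_k ≅ ker(∂_k) / im(∂_{k+1}) we obtain:

  H_0: rank C_0 − rank ∂_1 = 8 − 7 = 1, and the invariant factors of ∂_1 are all 1, so H_0 = Z.
  H_1: rank ker ∂_1 − rank ∂_2 = (24 − 7) − 15 = 2, and the invariant factors of ∂_2 are all 1, so H_1 = Z^2.
  H_2: rank ker ∂_2 − rank ∂_3 = (16 − 15) − 0 = 1, and there is no ∂_3, so H_2 = Z.

As a check, the Euler characteristic is 8 − 24 + 16 = 0, which agrees with 1 − 2 + 1 = 0.
(K is a triangulation of the torus T^2.)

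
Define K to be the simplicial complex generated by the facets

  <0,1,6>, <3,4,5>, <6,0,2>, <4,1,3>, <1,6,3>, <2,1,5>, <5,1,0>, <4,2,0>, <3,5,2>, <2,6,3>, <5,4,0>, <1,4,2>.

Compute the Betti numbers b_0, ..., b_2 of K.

We work with the vertex ordering 0 < 1 < 2 < 3 < 4 < 5 < 6. The simplices of K, each written with vertices in increasing order, are:

  0-simplices (7): [0], [1], [2], [3], [4], [5], [6]
  1-simplices (18): [0,1], [0,2], [0,4], [0,5], [0,6], [1,2], [1,3], [1,4], [1,5], [1,6], [2,3], [2,4], [2,5], [2,6], [3,4], [3,5], [3,6], [4,5]
  2-simplices (12): [0,1,5], [0,1,6], [0,2,4], [0,2,6], [0,4,5], [1,2,4], [1,2,5], [1,3,4], [1,3,6], [2,3,5], [2,3,6], [3,4,5]

Hence C_0 ≅ Z^7, C_1 ≅ Z^18, C_2 ≅ Z^12.

∂_1: C_1 → C_0 maps an edge to its endpoints' difference, ∂[p,q] = q − p.
The 7×18 boundary matrix has rank 6 and Smith normal form diag(1,1,1,1,1,1).

∂_2: C_2 → C_1 acts by ∂[p,q,r] = [q,r] − [p,r] + [p,q]. For instance
  ∂[0,1,6] = [1,6] − [0,6] + [0,1],
  ∂[0,2,6] = [2,6] − [0,6] + [0,2].
The resulting 18×12 matrix has rank 12, and its Smith normal form has invariant factors (1,1,1,1,1,1,1,1,1,1,1,2).

Computing H_k = (kernel of ∂_k) / (image of ∂_{k+1}):

  H_0: rank C_0 − rank ∂_1 = 7 − 6 = 1, and the invariant factors of ∂_1 are all 1, so H_0 ≅ Z.
  H_1: rank ker ∂_1 − rank ∂_2 = (18 − 6) − 12 = 0, and ∂_2 has invariant factor 2 > 1, so H_1 ≅ Z/2.
  H_2: rank ker ∂_2 − rank ∂_3 = (12 − 12) − 0 = 0, and there is no ∂_3, so H_2 ≅ 0.

Hence the Betti numbers are b_0 = 1, b_1 = 0, b_2 = 0.

b_0 = 1, b_1 = 0, b_2 = 0.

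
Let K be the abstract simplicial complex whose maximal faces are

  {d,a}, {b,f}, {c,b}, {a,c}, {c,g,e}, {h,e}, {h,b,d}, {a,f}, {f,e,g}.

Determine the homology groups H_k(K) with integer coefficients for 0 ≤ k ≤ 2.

H_0 = Z,  H_1 = Z^4,  H_2 = 0.

K has 8 vertices, 14 edges, 3 triangles.
rank ∂_0 = 0, rank ∂_1 = 7 ⇒ b_0 = 8 − 0 − 7 = 1; all invariant factors of ∂_1 are 1 so no torsion. So H_0 = Z.
rank ∂_1 = 7, rank ∂_2 = 3 ⇒ b_1 = 14 − 7 − 3 = 4; all invariant factors of ∂_2 are 1 so no torsion. So H_1 = Z^4.
rank ∂_2 = 3, rank ∂_3 = 0 ⇒ b_2 = 3 − 3 − 0 = 0. So H_2 = 0.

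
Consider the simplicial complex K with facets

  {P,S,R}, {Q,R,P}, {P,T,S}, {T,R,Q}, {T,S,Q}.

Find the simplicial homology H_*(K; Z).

Order the vertices as P < Q < R < S < T. Listing each simplex with vertices in this order, K has dimension 2 with simplices:

  0-simplices (5): P, Q, R, S, T
  1-simplices (10): PQ, PR, PS, PT, QR, QS, QT, RS, RT, ST
  2-simplices (5): PQR, PRS, PST, QRT, QST

so the chain groups are C_0 ≅ Z^5, C_1 ≅ Z^10, C_2 ≅ Z^5.

∂_1: C_1 → C_0 sends each edge [p,q] (with p < q) to q − p. For instance
  ∂RT = T − R.
The 5×10 boundary matrix has rank 4 and Smith normal form diag(1,1,1,1).

∂_2: C_2 → C_1 maps a triangle to the signed sum of its edges. For instance
  ∂PRS = RS − PS + PR,
  ∂QST = ST − QT + QS.
This gives a 10×5 integer matrix of rank 5; reducing to Smith normal form yields diagonal entries (1,1,1,1,1).

Computing H_k = (kernel of ∂_k) / (image of ∂_{k+1}):

  H_0: rank C_0 − rank ∂_1 = 5 − 4 = 1, and the invariant factors of ∂_1 are all 1, so H_0 ≅ Z.
  H_1: rank ker ∂_1 − rank ∂_2 = (10 − 4) − 5 = 1, and the invariant factors of ∂_2 are all 1, so H_1 ≅ Z.
  H_2: rank ker ∂_2 − rank ∂_3 = (5 − 5) − 0 = 0, and there is no ∂_3, so H_2 ≅ 0.

As a check, the Euler characteristic is 5 − 10 + 5 = 0, which agrees with 1 − 1 + 0 = 0.

H_0 = Z,  H_1 = Z,  H_2 = 0.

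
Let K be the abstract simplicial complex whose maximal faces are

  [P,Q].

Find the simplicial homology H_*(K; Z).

H_0 = Z,  H_1 = 0.

Fix the vertex order P < Q and write every simplex with vertices in increasing order. Then dim K = 1 and the simplices of K are:

  0-simplices (2): P, Q
  1-simplices (1): PQ

Hence C_0 ≅ Z^2, C_1 ≅ Z^1.

The boundary map ∂_1: C_1 → C_0 sends each edge [p,q] (with p < q) to q − p.
As a 2×1 matrix over Z this has rank 1, with invariant factors (1).

Reading off H_k = ker ∂_k / im ∂_{k+1}:

  H_0: rank C_0 − rank ∂_1 = 2 − 1 = 1, and the invariant factors of ∂_1 are all 1, so H_0 = Z.
  H_1: rank ker ∂_1 − rank ∂_2 = (1 − 1) − 0 = 0, and there is no ∂_2, so H_1 = 0.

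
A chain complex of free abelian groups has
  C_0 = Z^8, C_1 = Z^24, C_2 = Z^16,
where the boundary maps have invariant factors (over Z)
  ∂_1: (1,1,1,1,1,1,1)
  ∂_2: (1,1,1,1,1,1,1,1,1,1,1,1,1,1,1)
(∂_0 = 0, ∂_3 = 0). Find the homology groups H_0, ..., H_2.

H_0: b_0 = 8 − 0 − 7 = 1; torsion from ∂_1 factors > 1: none. So H_0 = Z.
H_1: b_1 = 24 − 7 − 15 = 2; torsion from ∂_2 factors > 1: none. So H_1 = Z^2.
H_2: b_2 = 16 − 15 − 0 = 1; torsion from ∂_3 factors > 1: none. So H_2 = Z.

H_0 = Z,  H_1 = Z^2,  H_2 = Z.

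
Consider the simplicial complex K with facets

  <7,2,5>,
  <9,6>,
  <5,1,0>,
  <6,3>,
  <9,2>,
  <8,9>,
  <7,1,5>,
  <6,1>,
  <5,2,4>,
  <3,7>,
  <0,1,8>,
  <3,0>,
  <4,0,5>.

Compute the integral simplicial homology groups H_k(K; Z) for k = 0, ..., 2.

H_0 ≅ Z,  H_1 ≅ Z^4,  H_2 = 0.

K has 10 vertices, 19 edges, 6 triangles.
rank ∂_0 = 0, rank ∂_1 = 9 ⇒ b_0 = 10 − 0 − 9 = 1; all invariant factors of ∂_1 are 1 so no torsion. So H_0 ≅ Z.
rank ∂_1 = 9, rank ∂_2 = 6 ⇒ b_1 = 19 − 9 − 6 = 4; all invariant factors of ∂_2 are 1 so no torsion. So H_1 ≅ Z^4.
rank ∂_2 = 6, rank ∂_3 = 0 ⇒ b_2 = 6 − 6 − 0 = 0. So H_2 ≅ 0.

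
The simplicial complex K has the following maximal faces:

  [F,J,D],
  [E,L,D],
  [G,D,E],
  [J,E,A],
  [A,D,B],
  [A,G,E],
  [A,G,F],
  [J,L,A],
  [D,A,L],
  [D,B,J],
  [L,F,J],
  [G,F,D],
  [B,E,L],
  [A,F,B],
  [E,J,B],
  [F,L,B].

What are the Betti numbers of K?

Take the total order A < B < D < E < F < G < J < L on the vertex set. Then K (dimension 2) consists of the simplices:

  0-simplices (8): A, B, D, E, F, G, J, L
  1-simplices (24): AB, AD, AE, AF, AG, AJ, AL, BD, BE, BF, BJ, BL, DE, DF, DG, DJ, DL, EG, EJ, EL, FG, FJ, FL, JL
  2-simplices (16): ABD, ABF, ADL, AEG, AEJ, AFG, AJL, BDJ, BEJ, BEL, BFL, DEG, DEL, DFG, DFJ, FJL

Hence C_0 ≅ Z^8, C_1 ≅ Z^24, C_2 ≅ Z^16.

∂_1: C_1 → C_0 is given by ∂[p,q] = [q] − [p]. For instance
  ∂BJ = J − B.
This gives a 8×24 integer matrix of rank 7; reducing to Smith normal form yields diagonal entries (1,1,1,1,1,1,1).

∂_2: C_2 → C_1 maps a triangle to the signed sum of its edges. For instance
  ∂FJL = JL − FL + FJ,
  ∂DEG = EG − DG + DE.
The resulting 24×16 matrix has rank 15, and its Smith normal form has invariant factors (1,1,1,1,1,1,1,1,1,1,1,1,1,1,1).

Now H_k = ker ∂_k / im ∂_{k+1}, so:

  H_0: rank C_0 − rank ∂_1 = 8 − 7 = 1, and the invariant factors of ∂_1 are all 1, so H_0 = Z.
  H_1: rank ker ∂_1 − rank ∂_2 = (24 − 7) − 15 = 2, and the invariant factors of ∂_2 are all 1, so H_1 = Z^2.
  H_2: rank ker ∂_2 − rank ∂_3 = (16 − 15) − 0 = 1, and there is no ∂_3, so H_2 = Z.

As a check, the Euler characteristic is 8 − 24 + 16 = 0, which agrees with 1 − 2 + 1 = 0.
(K is a triangulation of the torus T^2.)

Hence the Betti numbers are b_0 = 1, b_1 = 2, b_2 = 1.

b_0 = 1, b_1 = 2, b_2 = 1.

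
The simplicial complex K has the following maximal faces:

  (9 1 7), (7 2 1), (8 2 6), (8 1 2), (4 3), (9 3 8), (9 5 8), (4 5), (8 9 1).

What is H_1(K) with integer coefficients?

H_1 = Z.

Take the total order 1 < 2 < 3 < 4 < 5 < 6 < 7 < 8 < 9 on the vertex set. Then K (dimension 2) consists of the simplices:

  0-simplices (9): [1], [2], [3], [4], [5], [6], [7], [8], [9]
  1-simplices (16): [1,2], [1,7], [1,8], [1,9], [2,6], [2,7], [2,8], [3,4], [3,8], [3,9], [4,5], [5,8], [5,9], [6,8], [7,9], [8,9]
  2-simplices (7): [1,2,7], [1,2,8], [1,7,9], [1,8,9], [2,6,8], [3,8,9], [5,8,9]

giving chain groups C_0 ≅ Z^9, C_1 ≅ Z^16, C_2 ≅ Z^7.

∂_1: C_1 → C_0 is given by ∂[p,q] = [q] − [p].
The 9×16 boundary matrix has rank 8 and Smith normal form diag(1,1,1,1,1,1,1,1).

The boundary map ∂_2: C_2 → C_1 sends each 2-simplex [p,q,r] to [q,r] − [p,r] + [p,q]. For instance
  ∂[1,2,8] = [2,8] − [1,8] + [1,2],
  ∂[1,8,9] = [8,9] − [1,9] + [1,8].
The 16×7 boundary matrix has rank 7 and Smith normal form diag(1,1,1,1,1,1,1).

Now H_k = ker ∂_k / im ∂_{k+1}, so:

  H_1: rank ker ∂_1 − rank ∂_2 = (16 − 8) − 7 = 1, and the invariant factors of ∂_2 are all 1, so H_1 = Z.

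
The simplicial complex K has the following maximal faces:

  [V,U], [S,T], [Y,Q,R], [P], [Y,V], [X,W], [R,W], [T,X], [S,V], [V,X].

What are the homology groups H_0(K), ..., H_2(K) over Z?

H_0 ≅ Z^2,  H_1 ≅ Z^2,  H_2 = 0.

Order the vertices as P < Q < R < S < T < U < V < W < X < Y. Listing each simplex with vertices in this order, K has dimension 2 with simplices:

  0-simplices (10): P, Q, R, S, T, U, V, W, X, Y
  1-simplices (11): QR, QY, RW, RY, ST, SV, TX, UV, VX, VY, WX
  2-simplices (1): QRY

giving chain groups C_0 ≅ Z^10, C_1 ≅ Z^11, C_2 ≅ Z^1.

∂_1: C_1 → C_0 is given by ∂[p,q] = [q] − [p]. For instance
  ∂VX = X − V.
This gives a 10×11 integer matrix of rank 8; reducing to Smith normal form yields diagonal entries (1,1,1,1,1,1,1,1).

∂_2: C_2 → C_1 acts by ∂[p,q,r] = [q,r] − [p,r] + [p,q]. For instance
  ∂QRY = RY − QY + QR.
The resulting 11×1 matrix has rank 1, and its Smith normal form has invariant factors (1).

Reading off H_k = ker ∂_k / im ∂_{k+1}:

  H_0: rank C_0 − rank ∂_1 = 10 − 8 = 2, and the invariant factors of ∂_1 are all 1, so H_0 ≅ Z^2.
  H_1: rank ker ∂_1 − rank ∂_2 = (11 − 8) − 1 = 2, and the invariant factors of ∂_2 are all 1, so H_1 ≅ Z^2.
  H_2: rank ker ∂_2 − rank ∂_3 = (1 − 1) − 0 = 0, and there is no ∂_3, so H_2 ≅ 0.

As a check, the Euler characteristic is 10 − 11 + 1 = 0, which agrees with 2 − 2 + 0 = 0.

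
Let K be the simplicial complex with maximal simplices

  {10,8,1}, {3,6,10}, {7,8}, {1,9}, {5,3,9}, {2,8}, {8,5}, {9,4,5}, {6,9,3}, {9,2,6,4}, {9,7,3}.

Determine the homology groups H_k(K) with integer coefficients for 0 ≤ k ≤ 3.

H_0 ≅ Z,  H_1 ≅ Z^4,  H_2 = 0,  H_3 = 0.

Take the total order 1 < 2 < 3 < 4 < 5 < 6 < 7 < 8 < 9 < 10 on the vertex set. Then K (dimension 3) consists of the simplices:

  0-simplices (10): [1], [2], [3], [4], [5], [6], [7], [8], [9], [10]
  1-simplices (22): [1,8], [1,9], [1,10], [2,4], [2,6], [2,8], [2,9], [3,5], [3,6], [3,7], [3,9], [3,10], [4,5], [4,6], [4,9], [5,8], [5,9], [6,9], [6,10], [7,8], [7,9], [8,10]
  2-simplices (10): [1,8,10], [2,4,6], [2,4,9], [2,6,9], [3,5,9], [3,6,9], [3,6,10], [3,7,9], [4,5,9], [4,6,9]
  3-simplices (1): [2,4,6,9]

giving chain groups C_0 ≅ Z^10, C_1 ≅ Z^22, C_2 ≅ Z^10, C_3 ≅ Z^1.

The boundary map ∂_1: C_1 → C_0 maps an edge to its endpoints' difference, ∂[p,q] = q − p. For instance
  ∂[7,9] = [9] − [7].
This gives a 10×22 integer matrix of rank 9; reducing to Smith normal form yields diagonal entries (1,1,1,1,1,1,1,1,1).

Boundary ∂_2: C_2 → C_1 sends each 2-simplex [p,q,r] to [q,r] − [p,r] + [p,q]. For instance
  ∂[3,6,10] = [6,10] − [3,10] + [3,6],
  ∂[2,4,6] = [4,6] − [2,6] + [2,4].
This gives a 22×10 integer matrix of rank 9; reducing to Smith normal form yields diagonal entries (1,1,1,1,1,1,1,1,1).

The boundary map ∂_3: C_3 → C_2 sends each 3-simplex σ to the alternating sum Σ_i (−1)^i (σ with its i-th vertex removed). For instance
  ∂[2,4,6,9] = [4,6,9] − [2,6,9] + [2,4,9] − [2,4,6].
This gives a 10×1 integer matrix of rank 1; reducing to Smith normal form yields diagonal entries (1).

Reading off H_k = ker ∂_k / im ∂_{k+1}:

  H_0: rank C_0 − rank ∂_1 = 10 − 9 = 1, and the invariant factors of ∂_1 are all 1, so H_0 = Z.
  H_1: rank ker ∂_1 − rank ∂_2 = (22 − 9) − 9 = 4, and the invariant factors of ∂_2 are all 1, so H_1 = Z^4.
  H_2: rank ker ∂_2 − rank ∂_3 = (10 − 9) − 1 = 0, and the invariant factors of ∂_3 are all 1, so H_2 = 0.
  H_3: rank ker ∂_3 − rank ∂_4 = (1 − 1) − 0 = 0, and there is no ∂_4, so H_3 = 0.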